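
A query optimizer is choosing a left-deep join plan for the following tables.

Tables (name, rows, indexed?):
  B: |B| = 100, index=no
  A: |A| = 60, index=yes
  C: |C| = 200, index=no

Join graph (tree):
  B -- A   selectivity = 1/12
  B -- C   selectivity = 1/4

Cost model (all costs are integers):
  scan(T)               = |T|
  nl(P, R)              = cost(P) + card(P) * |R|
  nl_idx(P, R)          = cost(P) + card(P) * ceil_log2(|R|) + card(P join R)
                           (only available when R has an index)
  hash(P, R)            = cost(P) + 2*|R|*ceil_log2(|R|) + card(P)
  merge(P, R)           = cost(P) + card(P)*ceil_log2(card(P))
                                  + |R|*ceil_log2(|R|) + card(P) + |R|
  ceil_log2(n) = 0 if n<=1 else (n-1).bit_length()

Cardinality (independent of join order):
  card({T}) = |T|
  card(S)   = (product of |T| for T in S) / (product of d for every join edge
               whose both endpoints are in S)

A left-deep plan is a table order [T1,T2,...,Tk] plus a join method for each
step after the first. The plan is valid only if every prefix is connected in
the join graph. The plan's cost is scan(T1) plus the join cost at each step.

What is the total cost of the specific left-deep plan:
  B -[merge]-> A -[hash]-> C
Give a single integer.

step 1: scan B: cost=100, card=100
step 2: join A via merge
    card(P join A) = 100*60/(12) = 500
    cost = 100 + 100*7 + 60*6 + 100 + 60 = 1320
step 3: join C via hash
    card(P join C) = 500*200/(4) = 25000
    cost = 1320 + 2*200*8 + 500 = 5020

5020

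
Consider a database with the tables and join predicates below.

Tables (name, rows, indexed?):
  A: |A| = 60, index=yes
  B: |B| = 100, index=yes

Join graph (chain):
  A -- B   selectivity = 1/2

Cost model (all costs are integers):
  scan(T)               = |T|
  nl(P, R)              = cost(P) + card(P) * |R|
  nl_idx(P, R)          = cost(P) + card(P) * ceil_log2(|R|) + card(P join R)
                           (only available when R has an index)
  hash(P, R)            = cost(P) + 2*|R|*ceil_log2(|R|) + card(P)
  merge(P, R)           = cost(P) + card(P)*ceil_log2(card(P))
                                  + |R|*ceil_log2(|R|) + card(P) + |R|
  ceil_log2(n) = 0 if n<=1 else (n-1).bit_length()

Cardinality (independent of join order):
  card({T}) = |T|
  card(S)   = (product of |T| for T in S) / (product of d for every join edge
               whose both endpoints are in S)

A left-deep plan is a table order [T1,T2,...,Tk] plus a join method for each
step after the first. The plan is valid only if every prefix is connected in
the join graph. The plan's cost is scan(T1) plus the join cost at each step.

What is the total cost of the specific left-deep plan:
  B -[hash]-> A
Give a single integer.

step 1: scan B: cost=100, card=100
step 2: join A via hash
    card(P join A) = 100*60/(2) = 3000
    cost = 100 + 2*60*6 + 100 = 920

920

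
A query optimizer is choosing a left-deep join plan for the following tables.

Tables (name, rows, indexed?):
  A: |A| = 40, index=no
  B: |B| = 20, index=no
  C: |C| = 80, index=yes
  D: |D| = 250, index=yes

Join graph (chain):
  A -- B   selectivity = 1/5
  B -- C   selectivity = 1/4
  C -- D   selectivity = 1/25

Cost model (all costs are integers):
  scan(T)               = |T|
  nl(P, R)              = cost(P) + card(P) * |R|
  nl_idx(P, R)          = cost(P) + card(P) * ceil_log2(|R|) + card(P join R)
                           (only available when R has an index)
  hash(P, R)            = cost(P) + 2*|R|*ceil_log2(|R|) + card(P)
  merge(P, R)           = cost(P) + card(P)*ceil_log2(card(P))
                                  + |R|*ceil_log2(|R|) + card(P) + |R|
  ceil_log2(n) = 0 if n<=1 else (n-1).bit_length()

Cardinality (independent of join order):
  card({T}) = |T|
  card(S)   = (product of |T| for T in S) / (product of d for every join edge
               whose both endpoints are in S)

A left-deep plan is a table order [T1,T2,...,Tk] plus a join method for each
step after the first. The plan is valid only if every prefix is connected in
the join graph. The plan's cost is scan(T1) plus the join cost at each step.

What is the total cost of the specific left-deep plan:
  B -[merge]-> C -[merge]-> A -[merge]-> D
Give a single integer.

step 1: scan B: cost=20, card=20
step 2: join C via merge
    card(P join C) = 20*80/(4) = 400
    cost = 20 + 20*5 + 80*7 + 20 + 80 = 780
step 3: join A via merge
    card(P join A) = 400*40/(5) = 3200
    cost = 780 + 400*9 + 40*6 + 400 + 40 = 5060
step 4: join D via merge
    card(P join D) = 3200*250/(25) = 32000
    cost = 5060 + 3200*12 + 250*8 + 3200 + 250 = 48910

48910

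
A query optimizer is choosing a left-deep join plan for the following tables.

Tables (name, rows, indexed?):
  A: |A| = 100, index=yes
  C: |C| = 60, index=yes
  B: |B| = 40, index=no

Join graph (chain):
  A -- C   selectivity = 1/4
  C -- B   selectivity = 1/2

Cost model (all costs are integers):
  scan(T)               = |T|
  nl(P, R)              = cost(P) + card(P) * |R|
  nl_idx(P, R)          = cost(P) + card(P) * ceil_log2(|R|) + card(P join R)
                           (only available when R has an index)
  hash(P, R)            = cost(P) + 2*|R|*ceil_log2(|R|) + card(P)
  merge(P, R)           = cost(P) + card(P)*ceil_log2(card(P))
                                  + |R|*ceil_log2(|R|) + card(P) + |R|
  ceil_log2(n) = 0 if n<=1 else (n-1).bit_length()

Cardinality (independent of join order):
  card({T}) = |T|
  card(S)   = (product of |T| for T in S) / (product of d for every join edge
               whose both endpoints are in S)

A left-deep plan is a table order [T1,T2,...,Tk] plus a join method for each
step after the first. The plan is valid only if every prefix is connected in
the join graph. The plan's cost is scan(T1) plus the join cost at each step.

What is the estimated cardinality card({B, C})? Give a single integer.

Tables in S: B(40), C(60)
Edges inside S: C-B(d=2)
numerator = 40 * 60 = 2400
denominator = 2 = 2
card(S) = 2400 / 2 = 1200

1200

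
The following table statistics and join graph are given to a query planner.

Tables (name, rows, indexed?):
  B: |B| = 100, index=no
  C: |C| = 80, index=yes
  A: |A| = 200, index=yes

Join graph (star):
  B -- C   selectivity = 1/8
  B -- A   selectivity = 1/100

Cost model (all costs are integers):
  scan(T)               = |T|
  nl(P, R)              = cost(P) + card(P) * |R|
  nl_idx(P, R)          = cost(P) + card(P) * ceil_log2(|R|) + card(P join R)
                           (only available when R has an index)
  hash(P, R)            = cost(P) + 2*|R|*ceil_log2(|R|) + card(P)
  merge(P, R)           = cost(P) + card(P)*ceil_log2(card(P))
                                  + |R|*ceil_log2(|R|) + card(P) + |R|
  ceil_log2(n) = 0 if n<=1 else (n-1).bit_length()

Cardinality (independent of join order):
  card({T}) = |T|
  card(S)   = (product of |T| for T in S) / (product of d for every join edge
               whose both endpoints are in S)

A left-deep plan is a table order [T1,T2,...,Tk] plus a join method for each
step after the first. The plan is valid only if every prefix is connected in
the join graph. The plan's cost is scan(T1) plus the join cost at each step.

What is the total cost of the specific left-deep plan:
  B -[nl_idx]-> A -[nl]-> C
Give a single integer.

17100

step 1: scan B: cost=100, card=100
step 2: join A via nl_idx
    card(P join A) = 100*200/(100) = 200
    cost = 100 + 100*8 + 200 = 1100
step 3: join C via nl
    card(P join C) = 200*80/(8) = 2000
    cost = 1100 + 200*80 = 17100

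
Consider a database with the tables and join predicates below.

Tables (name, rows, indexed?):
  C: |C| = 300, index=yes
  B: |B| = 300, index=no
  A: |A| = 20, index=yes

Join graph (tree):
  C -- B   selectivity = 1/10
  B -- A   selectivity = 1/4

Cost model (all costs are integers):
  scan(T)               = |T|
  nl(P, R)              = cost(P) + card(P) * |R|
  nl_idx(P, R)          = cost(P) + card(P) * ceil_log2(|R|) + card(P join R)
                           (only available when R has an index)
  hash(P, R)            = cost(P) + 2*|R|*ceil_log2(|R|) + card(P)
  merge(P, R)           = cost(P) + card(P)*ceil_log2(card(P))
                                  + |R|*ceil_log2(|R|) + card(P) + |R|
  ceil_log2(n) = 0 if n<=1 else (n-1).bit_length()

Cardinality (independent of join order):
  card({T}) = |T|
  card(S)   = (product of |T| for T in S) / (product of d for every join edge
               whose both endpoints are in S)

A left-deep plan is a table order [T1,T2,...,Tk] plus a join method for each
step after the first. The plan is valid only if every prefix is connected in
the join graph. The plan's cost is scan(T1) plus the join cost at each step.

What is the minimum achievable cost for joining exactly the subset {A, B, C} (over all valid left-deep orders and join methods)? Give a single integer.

Selinger DP over subsets of {A,B,C}:
  {C}: scan cost=300, card=300
  {B}: scan cost=300, card=300
  {A}: scan cost=20, card=20
  {BC}: card=9000; try (C,hash)→6000, (B,hash)→6000, (C,merge)→6300, (B,merge)→6300, (C,nl_idx)→12000, (C,nl)→90300 …(+1); best=6000 via (C,hash)
  {AB}: card=1500; try (A,hash)→800, (B,merge)→3140, (A,nl_idx)→3300, (A,merge)→3420, (B,hash)→5440, (B,nl)→6020 …(+1); best=800 via (A,hash)
  {ABC}: card=45000; try (C,hash)→7700, (A,hash)→15200, (C,merge)→21800, (C,nl_idx)→59300, (A,nl_idx)→96000, (A,merge)→141120 …(+2); best=7700 via (C,hash)

7700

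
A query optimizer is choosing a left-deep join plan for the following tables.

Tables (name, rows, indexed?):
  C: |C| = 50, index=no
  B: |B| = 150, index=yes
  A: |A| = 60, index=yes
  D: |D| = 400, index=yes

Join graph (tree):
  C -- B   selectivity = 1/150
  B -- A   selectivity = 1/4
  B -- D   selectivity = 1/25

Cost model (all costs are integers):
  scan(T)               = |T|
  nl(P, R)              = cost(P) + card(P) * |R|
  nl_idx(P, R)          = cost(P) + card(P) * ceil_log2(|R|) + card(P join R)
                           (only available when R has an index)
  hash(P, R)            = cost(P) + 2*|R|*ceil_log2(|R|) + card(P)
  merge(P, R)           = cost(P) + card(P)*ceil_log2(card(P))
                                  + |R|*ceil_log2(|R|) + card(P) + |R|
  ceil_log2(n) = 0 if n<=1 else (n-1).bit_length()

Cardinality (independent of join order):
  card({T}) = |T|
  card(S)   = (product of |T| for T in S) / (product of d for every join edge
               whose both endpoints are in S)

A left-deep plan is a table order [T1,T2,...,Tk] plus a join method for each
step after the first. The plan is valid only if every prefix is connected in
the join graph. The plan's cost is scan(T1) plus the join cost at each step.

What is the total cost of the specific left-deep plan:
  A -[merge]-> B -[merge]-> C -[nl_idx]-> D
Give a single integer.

step 1: scan A: cost=60, card=60
step 2: join B via merge
    card(P join B) = 60*150/(4) = 2250
    cost = 60 + 60*6 + 150*8 + 60 + 150 = 1830
step 3: join C via merge
    card(P join C) = 2250*50/(150) = 750
    cost = 1830 + 2250*12 + 50*6 + 2250 + 50 = 31430
step 4: join D via nl_idx
    card(P join D) = 750*400/(25) = 12000
    cost = 31430 + 750*9 + 12000 = 50180

50180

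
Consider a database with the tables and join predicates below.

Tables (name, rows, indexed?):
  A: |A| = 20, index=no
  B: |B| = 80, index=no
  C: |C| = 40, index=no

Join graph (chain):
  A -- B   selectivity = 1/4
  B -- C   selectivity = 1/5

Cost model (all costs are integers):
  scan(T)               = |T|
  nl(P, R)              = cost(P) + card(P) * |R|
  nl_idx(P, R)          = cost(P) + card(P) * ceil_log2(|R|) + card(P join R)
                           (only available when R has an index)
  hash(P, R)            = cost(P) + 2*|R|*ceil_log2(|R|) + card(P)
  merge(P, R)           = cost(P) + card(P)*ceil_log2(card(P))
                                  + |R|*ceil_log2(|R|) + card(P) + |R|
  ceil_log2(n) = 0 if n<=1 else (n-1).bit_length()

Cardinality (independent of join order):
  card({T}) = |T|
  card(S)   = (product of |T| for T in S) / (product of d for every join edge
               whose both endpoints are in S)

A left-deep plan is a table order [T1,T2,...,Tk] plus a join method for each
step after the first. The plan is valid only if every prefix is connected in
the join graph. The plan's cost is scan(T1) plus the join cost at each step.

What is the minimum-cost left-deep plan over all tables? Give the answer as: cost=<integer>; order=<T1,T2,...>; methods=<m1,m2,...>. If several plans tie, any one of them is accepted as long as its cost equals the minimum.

Selinger DP (subsets sized 1..n):
  {A}: scan cost=20, card=20
  {B}: scan cost=80, card=80
  {C}: scan cost=40, card=40
  {AB}: card=400; try (A,hash)→360, (B,merge)→780, (A,merge)→840, (B,hash)→1160, (B,nl)→1620, (A,nl)→1680; best=360 via (A,hash)
  {BC}: card=640; try (C,hash)→640, (B,merge)→960, (C,merge)→1000, (B,hash)→1200, (B,nl)→3240, (C,nl)→3280; best=640 via (C,hash)
  {ABC}: card=3200; try (C,hash)→1240, (A,hash)→1480, (C,merge)→4640, (A,merge)→7800, (A,nl)→13440, (C,nl)→16360; best=1240 via (C,hash)

cost=1240; order=B,A,C; methods=hash,hash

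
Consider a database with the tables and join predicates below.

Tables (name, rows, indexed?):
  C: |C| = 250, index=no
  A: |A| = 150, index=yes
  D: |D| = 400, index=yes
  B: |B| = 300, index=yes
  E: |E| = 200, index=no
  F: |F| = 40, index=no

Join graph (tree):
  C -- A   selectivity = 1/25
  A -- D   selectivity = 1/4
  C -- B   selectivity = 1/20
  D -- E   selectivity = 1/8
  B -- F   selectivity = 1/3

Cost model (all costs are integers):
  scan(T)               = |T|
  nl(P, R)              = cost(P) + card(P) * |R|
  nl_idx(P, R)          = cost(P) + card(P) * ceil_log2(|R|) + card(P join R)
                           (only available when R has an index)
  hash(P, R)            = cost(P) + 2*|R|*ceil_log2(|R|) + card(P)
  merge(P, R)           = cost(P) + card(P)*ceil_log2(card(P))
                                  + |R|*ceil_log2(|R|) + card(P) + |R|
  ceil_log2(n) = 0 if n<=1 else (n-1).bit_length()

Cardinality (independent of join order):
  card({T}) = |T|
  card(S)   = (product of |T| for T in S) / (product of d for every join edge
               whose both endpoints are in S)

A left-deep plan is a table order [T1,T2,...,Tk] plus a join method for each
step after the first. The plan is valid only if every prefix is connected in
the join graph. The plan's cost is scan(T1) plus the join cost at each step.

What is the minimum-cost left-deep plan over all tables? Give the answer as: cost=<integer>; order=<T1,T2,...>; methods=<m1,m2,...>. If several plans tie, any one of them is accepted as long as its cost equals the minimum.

cost=30343180; order=C,A,B,F,D,E; methods=hash,hash,hash,hash,hash

Selinger DP (subsets sized 1..n):
  {C}: scan cost=250, card=250
  {A}: scan cost=150, card=150
  {D}: scan cost=400, card=400
  {B}: scan cost=300, card=300
  {E}: scan cost=200, card=200
  {F}: scan cost=40, card=40
  {AC}: card=1500; try (A,hash)→2900, (C,merge)→3750, (A,nl_idx)→3750, (A,merge)→3850, (C,hash)→4300, (C,nl)→37650 …(+1); best=2900 via (A,hash)
  {BC}: card=3750; try (C,hash)→4600, (B,merge)→5500, (C,merge)→5550, (B,hash)→5900, (B,nl_idx)→6250, (B,nl)→75250 …(+1); best=4600 via (C,hash)
  {AD}: card=15000; try (A,hash)→3200, (D,merge)→5500, (A,merge)→5750, (D,hash)→7500, (D,nl_idx)→16500, (A,nl_idx)→18600 …(+2); best=3200 via (A,hash)
  {DE}: card=10000; try (E,hash)→4000, (D,merge)→6000, (E,merge)→6200, (D,hash)→7600, (D,nl_idx)→12000, (D,nl)→80200 …(+1); best=4000 via (E,hash)
  {BF}: card=4000; try (F,hash)→1080, (B,merge)→3320, (F,merge)→3580, (B,nl_idx)→4400, (B,hash)→5480, (B,nl)→12040 …(+1); best=1080 via (F,hash)
  {ACD}: card=150000; try (D,hash)→11600, (C,hash)→22200, (D,merge)→24900, (D,nl_idx)→166400, (C,merge)→230450, (D,nl)→602900 …(+1); best=11600 via (D,hash)
  {ABC}: card=22500; try (B,hash)→9800, (A,hash)→10750, (B,merge)→23900, (B,nl_idx)→38900, (A,merge)→54700, (A,nl_idx)→57100 …(+2); best=9800 via (B,hash)
  {BCF}: card=50000; try (F,hash)→8830, (C,hash)→9080, (F,merge)→53630, (C,merge)→55330, (F,nl)→154600, (C,nl)→1001080; best=8830 via (F,hash)
  {ADE}: card=375000; try (A,hash)→16400, (E,hash)→21400, (A,merge)→155350, (E,merge)→230000, (A,nl_idx)→459000, (A,nl)→1504000 …(+1); best=16400 via (A,hash)
  {ABCD}: card=2250000; try (D,hash)→39500, (B,hash)→167000, (D,merge)→373800, (D,nl_idx)→2462300, (B,merge)→2864600, (B,nl_idx)→3611600 …(+2); best=39500 via (D,hash)
  {ACDE}: card=3750000; try (E,hash)→164800, (C,hash)→395400, (E,merge)→2863400, (C,merge)→7518650, (E,nl)→30011600, (C,nl)→93766400; best=164800 via (E,hash)
  {ABCF}: card=300000; try (F,hash)→32780, (A,hash)→61230, (F,merge)→370080, (A,nl_idx)→708830, (A,merge)→860180, (F,nl)→909800 …(+1); best=32780 via (F,hash)
  {ABCDE}: card=56250000; try (E,hash)→2292700, (B,hash)→3920200, (E,merge)→51791300, (B,merge)→86417800, (B,nl_idx)→90164800, (E,nl)→450039500 …(+1); best=2292700 via (E,hash)
  {ABCDF}: card=30000000; try (D,hash)→339980, (F,hash)→2289980, (D,merge)→6036780, (D,nl_idx)→32732780, (F,merge)→51789780, (F,nl)→90039500 …(+1); best=339980 via (D,hash)
  {ABCDEF}: card=750000000; try (E,hash)→30343180, (F,hash)→58543180, (E,merge)→780341780, (F,merge)→1521042980, (F,nl)→2252292700, (E,nl)→6000339980; best=30343180 via (E,hash)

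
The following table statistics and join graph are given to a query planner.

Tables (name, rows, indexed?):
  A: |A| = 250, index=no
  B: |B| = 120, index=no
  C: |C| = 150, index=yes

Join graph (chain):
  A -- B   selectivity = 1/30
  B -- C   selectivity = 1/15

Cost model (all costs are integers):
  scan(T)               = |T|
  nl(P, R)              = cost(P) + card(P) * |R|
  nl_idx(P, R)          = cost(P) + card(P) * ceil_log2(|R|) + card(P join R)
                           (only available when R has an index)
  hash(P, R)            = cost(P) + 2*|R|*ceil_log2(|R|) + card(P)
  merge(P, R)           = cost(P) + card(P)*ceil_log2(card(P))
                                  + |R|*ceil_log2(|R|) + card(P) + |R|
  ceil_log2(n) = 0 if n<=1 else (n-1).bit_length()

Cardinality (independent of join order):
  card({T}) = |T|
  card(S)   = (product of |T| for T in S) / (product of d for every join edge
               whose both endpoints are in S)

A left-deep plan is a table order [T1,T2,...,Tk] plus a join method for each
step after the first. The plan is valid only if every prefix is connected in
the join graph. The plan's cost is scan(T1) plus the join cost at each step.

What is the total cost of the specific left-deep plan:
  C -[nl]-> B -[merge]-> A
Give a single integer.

34800

step 1: scan C: cost=150, card=150
step 2: join B via nl
    card(P join B) = 150*120/(15) = 1200
    cost = 150 + 150*120 = 18150
step 3: join A via merge
    card(P join A) = 1200*250/(30) = 10000
    cost = 18150 + 1200*11 + 250*8 + 1200 + 250 = 34800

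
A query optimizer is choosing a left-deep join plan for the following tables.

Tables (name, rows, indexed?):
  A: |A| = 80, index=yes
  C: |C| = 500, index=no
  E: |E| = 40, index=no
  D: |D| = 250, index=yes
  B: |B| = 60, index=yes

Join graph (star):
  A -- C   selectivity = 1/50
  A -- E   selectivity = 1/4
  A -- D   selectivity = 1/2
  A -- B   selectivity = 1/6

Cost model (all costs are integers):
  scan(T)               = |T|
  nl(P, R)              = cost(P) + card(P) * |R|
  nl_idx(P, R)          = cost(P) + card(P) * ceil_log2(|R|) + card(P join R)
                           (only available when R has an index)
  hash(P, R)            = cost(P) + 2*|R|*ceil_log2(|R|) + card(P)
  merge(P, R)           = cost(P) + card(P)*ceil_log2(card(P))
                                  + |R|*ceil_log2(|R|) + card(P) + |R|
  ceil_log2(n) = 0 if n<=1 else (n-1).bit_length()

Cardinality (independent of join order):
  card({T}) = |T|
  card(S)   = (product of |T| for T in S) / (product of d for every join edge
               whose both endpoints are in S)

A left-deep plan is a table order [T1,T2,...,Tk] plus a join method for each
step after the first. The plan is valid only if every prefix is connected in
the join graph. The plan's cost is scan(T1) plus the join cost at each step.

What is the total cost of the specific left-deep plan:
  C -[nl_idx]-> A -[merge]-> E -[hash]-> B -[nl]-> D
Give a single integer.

step 1: scan C: cost=500, card=500
step 2: join A via nl_idx
    card(P join A) = 500*80/(50) = 800
    cost = 500 + 500*7 + 800 = 4800
step 3: join E via merge
    card(P join E) = 800*40/(4) = 8000
    cost = 4800 + 800*10 + 40*6 + 800 + 40 = 13880
step 4: join B via hash
    card(P join B) = 8000*60/(6) = 80000
    cost = 13880 + 2*60*6 + 8000 = 22600
step 5: join D via nl
    card(P join D) = 80000*250/(2) = 10000000
    cost = 22600 + 80000*250 = 20022600

20022600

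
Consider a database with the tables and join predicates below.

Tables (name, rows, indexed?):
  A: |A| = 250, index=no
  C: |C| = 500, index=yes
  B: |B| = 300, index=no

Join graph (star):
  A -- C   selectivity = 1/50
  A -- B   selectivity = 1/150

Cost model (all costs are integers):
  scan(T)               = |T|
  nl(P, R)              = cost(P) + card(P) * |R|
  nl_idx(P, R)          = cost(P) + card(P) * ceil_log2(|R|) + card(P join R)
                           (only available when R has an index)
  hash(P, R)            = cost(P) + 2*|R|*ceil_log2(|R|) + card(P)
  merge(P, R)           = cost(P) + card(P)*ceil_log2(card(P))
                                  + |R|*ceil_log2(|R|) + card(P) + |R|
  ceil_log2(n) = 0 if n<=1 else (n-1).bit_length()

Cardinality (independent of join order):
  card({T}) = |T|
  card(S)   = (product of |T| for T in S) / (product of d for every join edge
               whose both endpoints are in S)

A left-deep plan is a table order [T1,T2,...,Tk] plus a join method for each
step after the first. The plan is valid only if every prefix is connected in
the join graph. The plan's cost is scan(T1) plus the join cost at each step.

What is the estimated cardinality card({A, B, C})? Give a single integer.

Tables in S: A(250), B(300), C(500)
Edges inside S: A-C(d=50), A-B(d=150)
numerator = 250 * 300 * 500 = 37500000
denominator = 50 * 150 = 7500
card(S) = 37500000 / 7500 = 5000

5000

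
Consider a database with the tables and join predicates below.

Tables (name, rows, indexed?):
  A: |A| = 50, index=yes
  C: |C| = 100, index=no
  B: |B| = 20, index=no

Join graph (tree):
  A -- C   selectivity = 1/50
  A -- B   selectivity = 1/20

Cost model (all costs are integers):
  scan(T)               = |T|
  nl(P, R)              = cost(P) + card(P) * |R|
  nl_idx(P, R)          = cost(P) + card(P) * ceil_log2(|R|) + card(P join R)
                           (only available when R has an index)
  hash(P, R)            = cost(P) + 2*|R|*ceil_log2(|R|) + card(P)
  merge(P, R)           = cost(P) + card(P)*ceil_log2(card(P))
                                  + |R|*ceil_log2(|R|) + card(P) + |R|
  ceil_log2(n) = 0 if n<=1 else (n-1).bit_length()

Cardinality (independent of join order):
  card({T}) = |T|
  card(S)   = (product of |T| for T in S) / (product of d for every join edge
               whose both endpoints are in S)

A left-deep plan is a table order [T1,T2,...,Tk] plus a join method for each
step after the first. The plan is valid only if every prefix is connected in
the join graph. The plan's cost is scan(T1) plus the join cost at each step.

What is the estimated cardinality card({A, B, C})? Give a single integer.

100

Tables in S: A(50), B(20), C(100)
Edges inside S: A-C(d=50), A-B(d=20)
numerator = 50 * 20 * 100 = 100000
denominator = 50 * 20 = 1000
card(S) = 100000 / 1000 = 100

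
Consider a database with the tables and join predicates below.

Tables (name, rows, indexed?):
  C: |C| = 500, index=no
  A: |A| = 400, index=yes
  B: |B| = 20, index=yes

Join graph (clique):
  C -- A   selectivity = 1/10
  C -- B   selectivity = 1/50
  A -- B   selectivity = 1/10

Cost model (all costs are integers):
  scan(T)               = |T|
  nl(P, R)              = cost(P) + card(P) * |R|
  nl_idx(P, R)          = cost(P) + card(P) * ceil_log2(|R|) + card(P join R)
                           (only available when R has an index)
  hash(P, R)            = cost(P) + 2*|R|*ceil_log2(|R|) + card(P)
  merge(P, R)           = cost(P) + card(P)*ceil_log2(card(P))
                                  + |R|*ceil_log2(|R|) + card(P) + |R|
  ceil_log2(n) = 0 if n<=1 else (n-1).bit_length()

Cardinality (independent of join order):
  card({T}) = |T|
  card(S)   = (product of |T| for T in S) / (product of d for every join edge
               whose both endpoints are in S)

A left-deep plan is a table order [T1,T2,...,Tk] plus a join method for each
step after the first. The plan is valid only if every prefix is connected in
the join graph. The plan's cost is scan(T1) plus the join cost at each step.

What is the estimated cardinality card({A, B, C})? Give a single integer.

Tables in S: A(400), B(20), C(500)
Edges inside S: C-A(d=10), C-B(d=50), A-B(d=10)
numerator = 400 * 20 * 500 = 4000000
denominator = 10 * 50 * 10 = 5000
card(S) = 4000000 / 5000 = 800

800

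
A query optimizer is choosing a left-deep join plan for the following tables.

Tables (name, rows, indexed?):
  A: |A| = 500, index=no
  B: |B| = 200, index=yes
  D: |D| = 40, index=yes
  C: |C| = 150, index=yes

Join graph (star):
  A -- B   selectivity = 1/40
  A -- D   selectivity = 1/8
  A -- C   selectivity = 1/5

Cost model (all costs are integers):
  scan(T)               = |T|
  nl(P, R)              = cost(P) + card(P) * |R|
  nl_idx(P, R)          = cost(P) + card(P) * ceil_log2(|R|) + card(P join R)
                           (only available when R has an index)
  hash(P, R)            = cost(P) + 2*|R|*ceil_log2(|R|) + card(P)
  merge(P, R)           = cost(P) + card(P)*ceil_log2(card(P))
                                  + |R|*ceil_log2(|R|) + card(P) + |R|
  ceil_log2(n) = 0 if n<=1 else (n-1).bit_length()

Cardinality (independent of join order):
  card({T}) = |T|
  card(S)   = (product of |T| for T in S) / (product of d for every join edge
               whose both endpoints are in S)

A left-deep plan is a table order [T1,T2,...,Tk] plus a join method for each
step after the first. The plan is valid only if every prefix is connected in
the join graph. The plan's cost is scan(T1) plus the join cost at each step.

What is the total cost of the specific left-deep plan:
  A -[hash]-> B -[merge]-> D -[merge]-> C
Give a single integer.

step 1: scan A: cost=500, card=500
step 2: join B via hash
    card(P join B) = 500*200/(40) = 2500
    cost = 500 + 2*200*8 + 500 = 4200
step 3: join D via merge
    card(P join D) = 2500*40/(8) = 12500
    cost = 4200 + 2500*12 + 40*6 + 2500 + 40 = 36980
step 4: join C via merge
    card(P join C) = 12500*150/(5) = 375000
    cost = 36980 + 12500*14 + 150*8 + 12500 + 150 = 225830

225830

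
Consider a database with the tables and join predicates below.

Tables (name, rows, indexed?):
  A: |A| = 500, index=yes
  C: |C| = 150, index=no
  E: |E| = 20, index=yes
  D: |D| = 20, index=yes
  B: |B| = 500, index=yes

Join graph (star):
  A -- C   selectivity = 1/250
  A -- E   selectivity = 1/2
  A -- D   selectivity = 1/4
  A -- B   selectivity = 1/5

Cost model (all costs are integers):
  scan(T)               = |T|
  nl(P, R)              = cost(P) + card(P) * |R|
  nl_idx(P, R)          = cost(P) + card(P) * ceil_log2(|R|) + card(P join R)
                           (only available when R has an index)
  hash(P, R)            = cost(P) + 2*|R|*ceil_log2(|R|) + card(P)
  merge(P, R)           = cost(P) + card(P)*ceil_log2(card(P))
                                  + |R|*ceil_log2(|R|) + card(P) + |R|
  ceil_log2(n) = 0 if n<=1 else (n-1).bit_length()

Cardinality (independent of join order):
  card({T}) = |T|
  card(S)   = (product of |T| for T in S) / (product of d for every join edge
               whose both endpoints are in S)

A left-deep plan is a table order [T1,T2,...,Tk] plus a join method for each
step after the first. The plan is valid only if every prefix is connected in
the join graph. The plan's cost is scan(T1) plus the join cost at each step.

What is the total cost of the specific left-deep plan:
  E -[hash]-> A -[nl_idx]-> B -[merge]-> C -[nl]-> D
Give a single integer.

16555390

step 1: scan E: cost=20, card=20
step 2: join A via hash
    card(P join A) = 20*500/(2) = 5000
    cost = 20 + 2*500*9 + 20 = 9040
step 3: join B via nl_idx
    card(P join B) = 5000*500/(5) = 500000
    cost = 9040 + 5000*9 + 500000 = 554040
step 4: join C via merge
    card(P join C) = 500000*150/(250) = 300000
    cost = 554040 + 500000*19 + 150*8 + 500000 + 150 = 10555390
step 5: join D via nl
    card(P join D) = 300000*20/(4) = 1500000
    cost = 10555390 + 300000*20 = 16555390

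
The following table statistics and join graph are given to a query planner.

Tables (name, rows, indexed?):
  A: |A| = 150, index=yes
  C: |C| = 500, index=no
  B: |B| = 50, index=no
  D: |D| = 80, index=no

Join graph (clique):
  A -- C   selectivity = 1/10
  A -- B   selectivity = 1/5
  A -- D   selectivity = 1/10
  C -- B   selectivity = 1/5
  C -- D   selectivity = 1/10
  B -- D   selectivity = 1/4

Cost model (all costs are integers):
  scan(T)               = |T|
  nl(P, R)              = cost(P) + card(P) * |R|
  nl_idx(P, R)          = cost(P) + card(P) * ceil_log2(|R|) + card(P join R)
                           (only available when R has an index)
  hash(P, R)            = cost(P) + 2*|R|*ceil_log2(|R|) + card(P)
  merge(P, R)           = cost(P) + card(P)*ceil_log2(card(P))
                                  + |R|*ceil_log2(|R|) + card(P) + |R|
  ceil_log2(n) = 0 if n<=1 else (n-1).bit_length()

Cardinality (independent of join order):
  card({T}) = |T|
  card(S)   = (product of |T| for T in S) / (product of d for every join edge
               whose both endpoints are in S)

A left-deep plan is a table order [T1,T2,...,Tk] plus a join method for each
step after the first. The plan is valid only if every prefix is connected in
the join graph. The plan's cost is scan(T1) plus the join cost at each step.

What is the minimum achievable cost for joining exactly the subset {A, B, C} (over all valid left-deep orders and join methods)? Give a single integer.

9000

Selinger DP over subsets of {A,B,C}:
  {A}: scan cost=150, card=150
  {C}: scan cost=500, card=500
  {B}: scan cost=50, card=50
  {AC}: card=7500; try (A,hash)→3400, (C,merge)→6500, (A,merge)→6850, (C,hash)→9300, (A,nl_idx)→12000, (C,nl)→75150 …(+1); best=3400 via (A,hash)
  {AB}: card=1500; try (B,hash)→900, (A,merge)→1750, (B,merge)→1850, (A,nl_idx)→1950, (A,hash)→2500, (A,nl)→7550 …(+1); best=900 via (B,hash)
  {BC}: card=5000; try (B,hash)→1600, (C,merge)→5400, (B,merge)→5850, (C,hash)→9100, (C,nl)→25050, (B,nl)→25500; best=1600 via (B,hash)
  {ABC}: card=15000; try (A,hash)→9000, (C,hash)→11400, (B,hash)→11500, (C,merge)→23900, (A,nl_idx)→56600, (A,merge)→72950 …(+4); best=9000 via (A,hash)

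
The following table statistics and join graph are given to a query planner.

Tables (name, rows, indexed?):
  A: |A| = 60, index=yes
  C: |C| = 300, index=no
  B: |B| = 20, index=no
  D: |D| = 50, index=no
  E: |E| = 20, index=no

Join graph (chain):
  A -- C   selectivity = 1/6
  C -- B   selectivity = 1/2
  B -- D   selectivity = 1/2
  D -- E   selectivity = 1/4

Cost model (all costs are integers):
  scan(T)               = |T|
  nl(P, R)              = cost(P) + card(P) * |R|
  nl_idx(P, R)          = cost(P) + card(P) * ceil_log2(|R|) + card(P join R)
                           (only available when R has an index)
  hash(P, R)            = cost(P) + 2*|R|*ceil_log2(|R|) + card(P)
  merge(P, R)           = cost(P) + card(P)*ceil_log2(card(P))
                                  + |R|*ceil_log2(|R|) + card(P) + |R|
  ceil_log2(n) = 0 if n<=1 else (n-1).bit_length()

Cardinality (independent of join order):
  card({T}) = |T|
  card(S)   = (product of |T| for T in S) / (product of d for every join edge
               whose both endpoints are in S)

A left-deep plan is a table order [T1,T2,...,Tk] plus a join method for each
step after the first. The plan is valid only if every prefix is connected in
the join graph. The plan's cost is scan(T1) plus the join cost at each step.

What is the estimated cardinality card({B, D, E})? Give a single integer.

2500

Tables in S: B(20), D(50), E(20)
Edges inside S: B-D(d=2), D-E(d=4)
numerator = 20 * 50 * 20 = 20000
denominator = 2 * 4 = 8
card(S) = 20000 / 8 = 2500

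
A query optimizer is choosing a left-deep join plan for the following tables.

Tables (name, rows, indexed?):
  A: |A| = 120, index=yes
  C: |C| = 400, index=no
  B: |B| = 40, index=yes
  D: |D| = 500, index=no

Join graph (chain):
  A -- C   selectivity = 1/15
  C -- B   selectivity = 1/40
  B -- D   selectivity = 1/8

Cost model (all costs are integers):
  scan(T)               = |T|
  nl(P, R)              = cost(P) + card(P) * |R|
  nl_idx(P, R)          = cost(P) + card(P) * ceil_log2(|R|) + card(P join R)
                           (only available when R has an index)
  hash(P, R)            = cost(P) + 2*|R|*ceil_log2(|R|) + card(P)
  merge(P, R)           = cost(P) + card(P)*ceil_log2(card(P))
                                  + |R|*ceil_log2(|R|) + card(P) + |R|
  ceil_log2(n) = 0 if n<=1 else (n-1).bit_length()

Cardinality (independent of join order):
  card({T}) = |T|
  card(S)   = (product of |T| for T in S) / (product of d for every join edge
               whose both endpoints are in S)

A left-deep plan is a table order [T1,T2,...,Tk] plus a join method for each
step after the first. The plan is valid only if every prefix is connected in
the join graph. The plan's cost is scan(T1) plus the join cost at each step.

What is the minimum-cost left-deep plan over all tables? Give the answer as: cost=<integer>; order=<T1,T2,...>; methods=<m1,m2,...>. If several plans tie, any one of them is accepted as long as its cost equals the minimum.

cost=15560; order=C,B,A,D; methods=hash,hash,hash

Selinger DP (subsets sized 1..n):
  {A}: scan cost=120, card=120
  {C}: scan cost=400, card=400
  {B}: scan cost=40, card=40
  {D}: scan cost=500, card=500
  {AC}: card=3200; try (A,hash)→2480, (C,merge)→5080, (A,merge)→5360, (A,nl_idx)→6400, (C,hash)→7440, (C,nl)→48120 …(+1); best=2480 via (A,hash)
  {BC}: card=400; try (B,hash)→1280, (B,nl_idx)→3200, (C,merge)→4320, (B,merge)→4680, (C,hash)→7280, (C,nl)→16040 …(+1); best=1280 via (B,hash)
  {BD}: card=2500; try (B,hash)→1480, (D,merge)→5320, (B,merge)→5780, (B,nl_idx)→6000, (D,hash)→9080, (D,nl)→20040 …(+1); best=1480 via (B,hash)
  {ABC}: card=3200; try (A,hash)→3360, (B,hash)→6160, (A,merge)→6240, (A,nl_idx)→7280, (B,nl_idx)→24880, (B,merge)→44360 …(+2); best=3360 via (A,hash)
  {BCD}: card=25000; try (D,merge)→10280, (D,hash)→10680, (C,hash)→11180, (C,merge)→37980, (D,nl)→201280, (C,nl)→1001480; best=10280 via (D,merge)
  {ABCD}: card=200000; try (D,hash)→15560, (A,hash)→36960, (D,merge)→49960, (A,nl_idx)→385280, (A,merge)→411240, (D,nl)→1603360 …(+1); best=15560 via (D,hash)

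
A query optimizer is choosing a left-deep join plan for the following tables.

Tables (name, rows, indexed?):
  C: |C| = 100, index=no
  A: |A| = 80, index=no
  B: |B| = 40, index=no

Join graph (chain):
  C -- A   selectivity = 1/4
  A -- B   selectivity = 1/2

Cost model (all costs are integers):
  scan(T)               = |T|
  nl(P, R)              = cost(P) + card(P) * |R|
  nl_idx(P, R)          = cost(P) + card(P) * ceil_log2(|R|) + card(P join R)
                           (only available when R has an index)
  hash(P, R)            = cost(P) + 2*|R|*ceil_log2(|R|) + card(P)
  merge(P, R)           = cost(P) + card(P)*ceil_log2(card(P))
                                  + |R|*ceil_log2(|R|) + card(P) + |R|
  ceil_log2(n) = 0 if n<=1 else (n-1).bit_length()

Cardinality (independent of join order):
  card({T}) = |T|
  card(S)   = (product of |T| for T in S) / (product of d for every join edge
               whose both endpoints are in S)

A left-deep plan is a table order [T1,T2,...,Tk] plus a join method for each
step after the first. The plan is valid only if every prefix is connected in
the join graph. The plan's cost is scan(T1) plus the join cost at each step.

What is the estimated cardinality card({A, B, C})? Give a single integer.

Tables in S: A(80), B(40), C(100)
Edges inside S: C-A(d=4), A-B(d=2)
numerator = 80 * 40 * 100 = 320000
denominator = 4 * 2 = 8
card(S) = 320000 / 8 = 40000

40000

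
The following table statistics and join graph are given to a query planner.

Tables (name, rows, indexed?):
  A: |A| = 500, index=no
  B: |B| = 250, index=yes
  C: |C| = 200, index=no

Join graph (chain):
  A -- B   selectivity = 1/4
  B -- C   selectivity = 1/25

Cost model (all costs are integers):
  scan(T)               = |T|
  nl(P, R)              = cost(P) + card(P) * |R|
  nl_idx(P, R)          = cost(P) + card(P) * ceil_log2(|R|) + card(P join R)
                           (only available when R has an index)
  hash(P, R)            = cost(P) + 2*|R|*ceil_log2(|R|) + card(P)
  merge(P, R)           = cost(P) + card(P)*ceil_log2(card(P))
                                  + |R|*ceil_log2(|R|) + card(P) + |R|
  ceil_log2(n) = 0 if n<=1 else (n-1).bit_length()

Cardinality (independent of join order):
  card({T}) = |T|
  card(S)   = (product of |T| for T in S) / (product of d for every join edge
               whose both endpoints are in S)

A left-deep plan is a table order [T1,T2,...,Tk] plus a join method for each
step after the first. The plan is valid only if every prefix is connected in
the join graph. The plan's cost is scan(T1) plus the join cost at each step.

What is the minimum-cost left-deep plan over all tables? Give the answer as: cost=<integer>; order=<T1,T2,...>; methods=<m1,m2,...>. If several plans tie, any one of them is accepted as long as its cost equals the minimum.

cost=14700; order=B,C,A; methods=hash,hash

Selinger DP (subsets sized 1..n):
  {A}: scan cost=500, card=500
  {B}: scan cost=250, card=250
  {C}: scan cost=200, card=200
  {AB}: card=31250; try (B,hash)→5000, (A,merge)→7500, (B,merge)→7750, (A,hash)→9500, (B,nl_idx)→35750, (A,nl)→125250 …(+1); best=5000 via (B,hash)
  {BC}: card=2000; try (C,hash)→3700, (B,nl_idx)→3800, (B,merge)→4250, (C,merge)→4300, (B,hash)→4400, (B,nl)→50200 …(+1); best=3700 via (C,hash)
  {ABC}: card=250000; try (A,hash)→14700, (A,merge)→32700, (C,hash)→39450, (C,merge)→506800, (A,nl)→1003700, (C,nl)→6255000; best=14700 via (A,hash)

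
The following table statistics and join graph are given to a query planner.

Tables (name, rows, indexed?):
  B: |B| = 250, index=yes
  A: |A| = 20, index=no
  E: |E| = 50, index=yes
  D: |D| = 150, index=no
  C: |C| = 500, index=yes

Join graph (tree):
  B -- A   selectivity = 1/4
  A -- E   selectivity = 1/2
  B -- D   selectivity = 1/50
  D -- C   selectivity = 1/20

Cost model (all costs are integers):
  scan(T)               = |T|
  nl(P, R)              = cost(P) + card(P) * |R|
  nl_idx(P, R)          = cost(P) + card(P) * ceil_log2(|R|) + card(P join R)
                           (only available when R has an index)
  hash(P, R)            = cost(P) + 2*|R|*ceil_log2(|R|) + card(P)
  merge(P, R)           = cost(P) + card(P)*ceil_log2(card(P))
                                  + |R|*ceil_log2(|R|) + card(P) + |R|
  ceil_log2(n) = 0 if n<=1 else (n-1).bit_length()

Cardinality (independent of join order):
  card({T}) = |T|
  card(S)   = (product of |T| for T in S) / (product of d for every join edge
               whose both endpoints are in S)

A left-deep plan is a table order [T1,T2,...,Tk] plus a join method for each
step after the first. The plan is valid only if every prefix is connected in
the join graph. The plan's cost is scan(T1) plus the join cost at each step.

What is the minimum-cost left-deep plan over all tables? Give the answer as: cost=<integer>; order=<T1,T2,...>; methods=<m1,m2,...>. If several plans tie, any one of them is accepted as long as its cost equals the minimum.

Selinger DP (subsets sized 1..n):
  {B}: scan cost=250, card=250
  {A}: scan cost=20, card=20
  {E}: scan cost=50, card=50
  {D}: scan cost=150, card=150
  {C}: scan cost=500, card=500
  {AB}: card=1250; try (A,hash)→700, (B,nl_idx)→1430, (B,merge)→2390, (A,merge)→2620, (B,hash)→4040, (B,nl)→5020 …(+1); best=700 via (A,hash)
  {BD}: card=750; try (B,nl_idx)→2100, (D,hash)→2900, (B,merge)→3750, (D,merge)→3850, (B,hash)→4300, (B,nl)→37650 …(+1); best=2100 via (B,nl_idx)
  {AE}: card=500; try (A,hash)→300, (E,merge)→490, (A,merge)→520, (E,hash)→640, (E,nl_idx)→640, (E,nl)→1020 …(+1); best=300 via (A,hash)
  {CD}: card=3750; try (D,hash)→3400, (C,nl_idx)→5250, (C,merge)→6500, (D,merge)→6850, (C,hash)→9300, (C,nl)→75150 …(+1); best=3400 via (D,hash)
  {ABE}: card=31250; try (E,hash)→2550, (B,hash)→4800, (B,merge)→7550, (E,merge)→16050, (B,nl_idx)→35550, (E,nl_idx)→39450 …(+2); best=2550 via (E,hash)
  {ABD}: card=3750; try (A,hash)→3050, (D,hash)→4350, (A,merge)→10470, (D,merge)→17050, (A,nl)→17100, (D,nl)→188200; best=3050 via (A,hash)
  {BCD}: card=18750; try (B,hash)→11150, (C,hash)→11850, (C,merge)→15350, (C,nl_idx)→27600, (B,nl_idx)→52150, (B,merge)→54400 …(+2); best=11150 via (B,hash)
  {ABDE}: card=93750; try (E,hash)→7400, (D,hash)→36200, (E,merge)→52150, (E,nl_idx)→119300, (E,nl)→190550, (D,merge)→503900 …(+1); best=7400 via (E,hash)
  {ABCD}: card=93750; try (C,hash)→15800, (A,hash)→30100, (C,merge)→56800, (C,nl_idx)→130550, (A,merge)→311270, (A,nl)→386150 …(+1); best=15800 via (C,hash)
  {ABCDE}: card=2343750; try (E,hash)→110150, (C,hash)→110150, (C,merge)→1699900, (E,merge)→1703650, (E,nl_idx)→2922050, (C,nl_idx)→3194900 …(+2); best=110150 via (E,hash)

cost=110150; order=D,B,A,C,E; methods=nl_idx,hash,hash,hash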